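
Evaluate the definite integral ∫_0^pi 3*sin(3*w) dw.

An antiderivative is F(w) = -cos(3*w).
Then F(pi) - F(0) = (1) - (-1) = 2.

2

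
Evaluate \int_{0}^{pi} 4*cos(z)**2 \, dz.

2*pi

Use the identity cos^2(z) = (1 + cos(2*z))/2.
An antiderivative is F(z) = 2*z + sin(2*z).
Then F(pi) - F(0) = (2*pi) - (0) = 2*pi.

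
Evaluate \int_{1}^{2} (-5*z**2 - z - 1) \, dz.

-85/6

By the power rule, an antiderivative is F(z) = -5*z**3/3 - z**2/2 - z.
Then F(2) - F(1) = (-52/3) - (-19/6) = -85/6.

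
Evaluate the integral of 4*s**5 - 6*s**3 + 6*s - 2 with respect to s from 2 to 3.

2153/6

By the power rule, an antiderivative is F(s) = 2*s**6/3 - 3*s**4/2 + 3*s**2 - 2*s.
Then F(3) - F(2) = (771/2) - (80/3) = 2153/6.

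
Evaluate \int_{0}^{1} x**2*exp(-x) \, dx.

Integrate by parts twice (u = x^2, dv = exp(-x) dx).
An antiderivative is F(x) = (-x**2 - 2*x - 2)*exp(-x).
Then F(1) - F(0) = (-5*exp(-1)) - (-2) = 2 - 5*exp(-1).

2 - 5*exp(-1)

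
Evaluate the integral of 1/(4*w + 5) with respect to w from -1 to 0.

An antiderivative is F(w) = log(4*w + 5)/4.
Then F(0) - F(-1) = (log(5)/4) - (0) = log(5)/4.

log(5)/4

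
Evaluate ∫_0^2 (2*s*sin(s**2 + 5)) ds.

Let u = s**2 + 5, so du = 2*s ds. When s = 0, u = 5; when s = 2, u = 9.
The integral becomes ∫ sin(u) du from 5 to 9, with antiderivative -cos(u).
Back in s: F(s) = -cos(s**2 + 5).
Then F(2) - F(0) = (-cos(9)) - (-cos(5)) = cos(5) - cos(9).

cos(5) - cos(9)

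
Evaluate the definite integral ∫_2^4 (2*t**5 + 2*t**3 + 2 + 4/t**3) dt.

By the power rule, an antiderivative is F(t) = t**6/3 + t**4/2 + 2*t - 2/t**2.
Then F(4) - F(2) = (36029/24) - (197/6) = 11747/8.

11747/8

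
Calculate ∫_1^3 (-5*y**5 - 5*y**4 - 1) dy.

By the power rule, an antiderivative is F(y) = -5*y**6/6 - y**5 - y.
Then F(3) - F(1) = (-1707/2) - (-17/6) = -2552/3.

-2552/3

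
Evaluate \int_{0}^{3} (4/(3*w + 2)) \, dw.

-4*log(2)/3 + 4*log(11)/3

An antiderivative is F(w) = 4*log(3*w + 2)/3.
Then F(3) - F(0) = (4*log(11)/3) - (4*log(2)/3) = -4*log(2)/3 + 4*log(11)/3.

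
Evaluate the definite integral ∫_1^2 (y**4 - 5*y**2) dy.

By the power rule, an antiderivative is F(y) = y**5/5 - 5*y**3/3.
Then F(2) - F(1) = (-104/15) - (-22/15) = -82/15.

-82/15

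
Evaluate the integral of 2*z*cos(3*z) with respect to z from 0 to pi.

Integrate by parts once (u = z, dv = 2*cos(3*z) dz).
An antiderivative is F(z) = 2*z*sin(3*z)/3 + 2*cos(3*z)/9.
Then F(pi) - F(0) = (-2/9) - (2/9) = -4/9.

-4/9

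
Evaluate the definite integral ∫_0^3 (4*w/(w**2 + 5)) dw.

Let u = w**2 + 5, so du = 2*w dw. When w = 0, u = 5; when w = 3, u = 14.
The integral becomes 2·∫ 1/u du from 5 to 14, with antiderivative 2*log(u).
Back in w: F(w) = 2*log(w**2 + 5).
Then F(3) - F(0) = (2*log(2) + 2*log(7)) - (log(25)) = -2*log(5) + 2*log(2) + 2*log(7).

-2*log(5) + 2*log(2) + 2*log(7)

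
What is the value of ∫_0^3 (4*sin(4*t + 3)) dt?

cos(3) - cos(15)

Let u = 4*t + 3, so du = 4 dt. When t = 0, u = 3; when t = 3, u = 15.
The integral becomes ∫ sin(u) du from 3 to 15, with antiderivative -cos(u).
Back in t: F(t) = -cos(4*t + 3).
Then F(3) - F(0) = (-cos(15)) - (-cos(3)) = cos(3) - cos(15).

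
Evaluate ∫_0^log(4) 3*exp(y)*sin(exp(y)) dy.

Let u = exp(y), so du = exp(y) dy. When y = 0, u = 1; when y = log(4), u = 4.
The integral becomes 3·∫ sin(u) du from 1 to 4, with antiderivative -3*cos(u).
Back in y: F(y) = -3*cos(exp(y)).
Then F(log(4)) - F(0) = (-3*cos(4)) - (-3*cos(1)) = 3*cos(1) - 3*cos(4).

3*cos(1) - 3*cos(4)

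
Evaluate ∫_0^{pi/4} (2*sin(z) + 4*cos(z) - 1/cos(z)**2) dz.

An antiderivative is F(z) = 4*sin(z) - 2*cos(z) - tan(z).
Then F(pi/4) - F(0) = (-1 + sqrt(2)) - (-2) = 1 + sqrt(2).

1 + sqrt(2)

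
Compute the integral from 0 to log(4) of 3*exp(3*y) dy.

Let u = exp(y), so du = exp(y) dy. When y = 0, u = 1; when y = log(4), u = 4.
The integral becomes 3·∫ u**2 du from 1 to 4, with antiderivative u**3.
Back in y: F(y) = exp(3*y).
Then F(log(4)) - F(0) = (64) - (1) = 63.

63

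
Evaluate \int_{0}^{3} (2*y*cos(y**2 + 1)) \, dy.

Let u = y**2 + 1, so du = 2*y dy. When y = 0, u = 1; when y = 3, u = 10.
The integral becomes ∫ cos(u) du from 1 to 10, with antiderivative sin(u).
Back in y: F(y) = sin(y**2 + 1).
Then F(3) - F(0) = (sin(10)) - (sin(1)) = -sin(1) + sin(10).

-sin(1) + sin(10)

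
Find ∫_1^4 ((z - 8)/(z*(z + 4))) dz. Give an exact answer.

-3*log(5) + 5*log(2)

Factor the denominator: z**2 + 4*z = (z + 4)z.
Partial fractions: (z - 8)/(z*(z + 4)) = 3/(z + 4) - 2/z.
An antiderivative is F(z) = -2*log(z) + 3*log(z + 4).
Then F(4) - F(1) = (log(32)) - (3*log(5)) = -3*log(5) + 5*log(2).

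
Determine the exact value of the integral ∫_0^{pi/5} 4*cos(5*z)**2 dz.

Use the identity cos^2(5*z) = (1 + cos(10*z))/2.
An antiderivative is F(z) = 2*z + sin(10*z)/5.
Then F(pi/5) - F(0) = (2*pi/5) - (0) = 2*pi/5.

2*pi/5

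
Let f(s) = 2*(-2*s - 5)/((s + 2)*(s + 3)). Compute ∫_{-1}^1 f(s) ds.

Factor the denominator: s**2 + 5*s + 6 = (s + 3)(s + 2).
Partial fractions: 2*(-2*s - 5)/((s + 2)*(s + 3)) = -2/(s + 3) - 2/(s + 2).
An antiderivative is F(s) = -2*log(s + 2) - 2*log(s + 3).
Then F(1) - F(-1) = (-4*log(2) - 2*log(3)) - (-log(4)) = -log(36).

-log(36)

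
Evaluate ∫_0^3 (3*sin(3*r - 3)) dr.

Let u = 3*r - 3, so du = 3 dr. When r = 0, u = -3; when r = 3, u = 6.
The integral becomes ∫ sin(u) du from -3 to 6, with antiderivative -cos(u).
Back in r: F(r) = -cos(3*r - 3).
Then F(3) - F(0) = (-cos(6)) - (-cos(3)) = cos(3) - cos(6).

cos(3) - cos(6)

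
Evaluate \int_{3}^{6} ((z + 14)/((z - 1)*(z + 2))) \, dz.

-17*log(2) + 9*log(5)

Factor the denominator: z**2 + z - 2 = (z + 2)(z - 1).
Partial fractions: (z + 14)/((z - 1)*(z + 2)) = -4/(z + 2) + 5/(z - 1).
An antiderivative is F(z) = 5*log(z - 1) - 4*log(z + 2).
Then F(6) - F(3) = (-12*log(2) + 5*log(5)) - (-4*log(5) + 5*log(2)) = -17*log(2) + 9*log(5).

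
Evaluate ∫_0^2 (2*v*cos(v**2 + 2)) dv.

-sin(2) + sin(6)

Let u = v**2 + 2, so du = 2*v dv. When v = 0, u = 2; when v = 2, u = 6.
The integral becomes ∫ cos(u) du from 2 to 6, with antiderivative sin(u).
Back in v: F(v) = sin(v**2 + 2).
Then F(2) - F(0) = (sin(6)) - (sin(2)) = -sin(2) + sin(6).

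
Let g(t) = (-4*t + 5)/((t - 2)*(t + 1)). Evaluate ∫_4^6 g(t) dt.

-3*log(7) - log(2) + 3*log(5)

Factor the denominator: t**2 - t - 2 = (t + 1)(t - 2).
Partial fractions: (-4*t + 5)/((t - 2)*(t + 1)) = -3/(t + 1) - 1/(t - 2).
An antiderivative is F(t) = -log(t - 2) - 3*log(t + 1).
Then F(6) - F(4) = (-3*log(7) - 2*log(2)) - (-3*log(5) - log(2)) = -3*log(7) - log(2) + 3*log(5).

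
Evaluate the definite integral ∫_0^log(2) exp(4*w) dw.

Let u = exp(w), so du = exp(w) dw. When w = 0, u = 1; when w = log(2), u = 2.
The integral becomes ∫ u**3 du from 1 to 2, with antiderivative u**4/4.
Back in w: F(w) = exp(4*w)/4.
Then F(log(2)) - F(0) = (4) - (1/4) = 15/4.

15/4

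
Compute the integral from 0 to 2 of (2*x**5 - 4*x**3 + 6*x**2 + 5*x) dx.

94/3

By the power rule, an antiderivative is F(x) = x**6/3 - x**4 + 2*x**3 + 5*x**2/2.
Then F(2) - F(0) = (94/3) - (0) = 94/3.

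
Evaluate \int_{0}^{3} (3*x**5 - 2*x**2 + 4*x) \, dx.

By the power rule, an antiderivative is F(x) = x**6/2 - 2*x**3/3 + 2*x**2.
Then F(3) - F(0) = (729/2) - (0) = 729/2.

729/2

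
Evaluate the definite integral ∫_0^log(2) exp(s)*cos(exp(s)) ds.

-sin(1) + sin(2)

Let u = exp(s), so du = exp(s) ds. When s = 0, u = 1; when s = log(2), u = 2.
The integral becomes ∫ cos(u) du from 1 to 2, with antiderivative sin(u).
Back in s: F(s) = sin(exp(s)).
Then F(log(2)) - F(0) = (sin(2)) - (sin(1)) = -sin(1) + sin(2).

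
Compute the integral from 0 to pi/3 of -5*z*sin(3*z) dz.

-5*pi/9

Integrate by parts once (u = z, dv = -5*sin(3*z) dz).
An antiderivative is F(z) = 5*z*cos(3*z)/3 - 5*sin(3*z)/9.
Then F(pi/3) - F(0) = (-5*pi/9) - (0) = -5*pi/9.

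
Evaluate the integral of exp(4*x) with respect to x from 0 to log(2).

15/4

Let u = exp(x), so du = exp(x) dx. When x = 0, u = 1; when x = log(2), u = 2.
The integral becomes ∫ u**3 du from 1 to 2, with antiderivative u**4/4.
Back in x: F(x) = exp(4*x)/4.
Then F(log(2)) - F(0) = (4) - (1/4) = 15/4.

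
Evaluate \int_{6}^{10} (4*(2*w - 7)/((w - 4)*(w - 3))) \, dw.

4*log(7)

Factor the denominator: w**2 - 7*w + 12 = (w - 3)(w - 4).
Partial fractions: 4*(2*w - 7)/((w - 4)*(w - 3)) = 4/(w - 3) + 4/(w - 4).
An antiderivative is F(w) = 4*log(w - 4) + 4*log(w - 3).
Then F(10) - F(6) = (4*log(2) + 4*log(3) + 4*log(7)) - (4*log(2) + 4*log(3)) = 4*log(7).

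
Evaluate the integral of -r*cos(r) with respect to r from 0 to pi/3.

Integrate by parts once (u = r, dv = -cos(r) dr).
An antiderivative is F(r) = -r*sin(r) - cos(r).
Then F(pi/3) - F(0) = (-sqrt(3)*pi/6 - 1/2) - (-1) = -sqrt(3)*pi/6 + 1/2.

-sqrt(3)*pi/6 + 1/2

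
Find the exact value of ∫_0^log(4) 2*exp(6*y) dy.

1365

Let u = exp(y), so du = exp(y) dy. When y = 0, u = 1; when y = log(4), u = 4.
The integral becomes 2·∫ u**5 du from 1 to 4, with antiderivative u**6/3.
Back in y: F(y) = exp(6*y)/3.
Then F(log(4)) - F(0) = (4096/3) - (1/3) = 1365.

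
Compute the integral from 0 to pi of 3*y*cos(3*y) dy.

-2/3

Integrate by parts once (u = y, dv = 3*cos(3*y) dy).
An antiderivative is F(y) = y*sin(3*y) + cos(3*y)/3.
Then F(pi) - F(0) = (-1/3) - (1/3) = -2/3.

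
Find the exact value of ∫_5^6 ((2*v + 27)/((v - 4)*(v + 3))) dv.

Factor the denominator: v**2 - v - 12 = (v + 3)(v - 4).
Partial fractions: (2*v + 27)/((v - 4)*(v + 3)) = -3/(v + 3) + 5/(v - 4).
An antiderivative is F(v) = 5*log(v - 4) - 3*log(v + 3).
Then F(6) - F(5) = (-6*log(3) + 5*log(2)) - (-9*log(2)) = -6*log(3) + 14*log(2).

-6*log(3) + 14*log(2)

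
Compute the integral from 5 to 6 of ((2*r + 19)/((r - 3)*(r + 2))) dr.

Factor the denominator: r**2 - r - 6 = (r + 2)(r - 3).
Partial fractions: (2*r + 19)/((r - 3)*(r + 2)) = -3/(r + 2) + 5/(r - 3).
An antiderivative is F(r) = 5*log(r - 3) - 3*log(r + 2).
Then F(6) - F(5) = (-9*log(2) + 5*log(3)) - (-3*log(7) + 5*log(2)) = -14*log(2) + 5*log(3) + 3*log(7).

-14*log(2) + 5*log(3) + 3*log(7)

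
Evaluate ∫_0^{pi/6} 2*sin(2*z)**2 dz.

Use the identity sin^2(2*z) = (1 - cos(4*z))/2.
An antiderivative is F(z) = z - sin(4*z)/4.
Then F(pi/6) - F(0) = (-sqrt(3)/8 + pi/6) - (0) = -sqrt(3)/8 + pi/6.

-sqrt(3)/8 + pi/6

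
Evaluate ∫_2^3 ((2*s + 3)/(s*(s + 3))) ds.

log(9/5)

Factor the denominator: s**2 + 3*s = (s + 3)s.
Partial fractions: (2*s + 3)/(s*(s + 3)) = 1/(s + 3) + 1/s.
An antiderivative is F(s) = log(s) + log(s + 3).
Then F(3) - F(2) = (log(18)) - (log(10)) = log(9/5).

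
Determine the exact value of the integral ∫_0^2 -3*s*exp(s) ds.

Integrate by parts once (u = s, dv = -3*exp(s) ds).
An antiderivative is F(s) = (-3*s + 3)*exp(s).
Then F(2) - F(0) = (-3*exp(2)) - (3) = -3*exp(2) - 3.

-3*exp(2) - 3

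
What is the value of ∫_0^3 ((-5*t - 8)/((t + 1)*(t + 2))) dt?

-2*log(5) - 4*log(2)

Factor the denominator: t**2 + 3*t + 2 = (t + 2)(t + 1).
Partial fractions: (-5*t - 8)/((t + 1)*(t + 2)) = -2/(t + 2) - 3/(t + 1).
An antiderivative is F(t) = -3*log(t + 1) - 2*log(t + 2).
Then F(3) - F(0) = (-6*log(2) - 2*log(5)) - (-log(4)) = -2*log(5) - 4*log(2).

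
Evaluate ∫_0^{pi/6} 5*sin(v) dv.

An antiderivative is F(v) = -5*cos(v).
Then F(pi/6) - F(0) = (-5*sqrt(3)/2) - (-5) = 5 - 5*sqrt(3)/2.

5 - 5*sqrt(3)/2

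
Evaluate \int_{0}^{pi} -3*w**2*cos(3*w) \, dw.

2*pi/3

Integrate by parts twice (u = w^2, dv = -3*cos(3*w) dw).
An antiderivative is F(w) = -w**2*sin(3*w) - 2*w*cos(3*w)/3 + 2*sin(3*w)/9.
Then F(pi) - F(0) = (2*pi/3) - (0) = 2*pi/3.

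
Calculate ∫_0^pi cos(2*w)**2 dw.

pi/2

Use the identity cos^2(2*w) = (1 + cos(4*w))/2.
An antiderivative is F(w) = w/2 + sin(4*w)/8.
Then F(pi) - F(0) = (pi/2) - (0) = pi/2.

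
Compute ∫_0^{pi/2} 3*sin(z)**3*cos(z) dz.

3/4

Let u = sin(z), so du = cos(z) dz. When z = 0, u = 0; when z = pi/2, u = 1.
The integral becomes 3·∫ u**3 du from 0 to 1, with antiderivative 3*u**4/4.
Back in z: F(z) = 3*sin(z)**4/4.
Then F(pi/2) - F(0) = (3/4) - (0) = 3/4.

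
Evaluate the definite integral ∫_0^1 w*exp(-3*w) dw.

(-4 + exp(3))*exp(-3)/9

Integrate by parts once (u = w, dv = exp(-3*w) dw).
An antiderivative is F(w) = (-3*w - 1)*exp(-3*w)/9.
Then F(1) - F(0) = (-4*exp(-3)/9) - (-1/9) = (-4 + exp(3))*exp(-3)/9.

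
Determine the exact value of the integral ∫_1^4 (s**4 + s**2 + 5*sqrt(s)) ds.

3734/15

By the power rule, an antiderivative is F(s) = s**5/5 + 10*s**(3/2)/3 + s**3/3.
Then F(4) - F(1) = (1264/5) - (58/15) = 3734/15.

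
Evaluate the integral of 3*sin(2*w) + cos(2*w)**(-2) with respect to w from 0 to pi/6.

An antiderivative is F(w) = -3*cos(2*w)/2 + tan(2*w)/2.
Then F(pi/6) - F(0) = (-3/4 + sqrt(3)/2) - (-3/2) = 3/4 + sqrt(3)/2.

3/4 + sqrt(3)/2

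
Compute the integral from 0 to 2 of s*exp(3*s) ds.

1/9 + 5*exp(6)/9

Integrate by parts once (u = s, dv = exp(3*s) ds).
An antiderivative is F(s) = (3*s - 1)*exp(3*s)/9.
Then F(2) - F(0) = (5*exp(6)/9) - (-1/9) = 1/9 + 5*exp(6)/9.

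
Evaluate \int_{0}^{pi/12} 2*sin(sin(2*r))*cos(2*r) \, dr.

1 - cos(1/2)

Let u = sin(2*r), so du = 2*cos(2*r) dr. When r = 0, u = 0; when r = pi/12, u = 1/2.
The integral becomes ∫ sin(u) du from 0 to 1/2, with antiderivative -cos(u).
Back in r: F(r) = -cos(sin(2*r)).
Then F(pi/12) - F(0) = (-cos(1/2)) - (-1) = 1 - cos(1/2).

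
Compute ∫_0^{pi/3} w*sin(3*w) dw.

pi/9

Integrate by parts once (u = w, dv = sin(3*w) dw).
An antiderivative is F(w) = -w*cos(3*w)/3 + sin(3*w)/9.
Then F(pi/3) - F(0) = (pi/9) - (0) = pi/9.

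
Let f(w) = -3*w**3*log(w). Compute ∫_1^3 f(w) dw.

Integrate by parts once (u = ln w, dv = -3*w**3 dw).
An antiderivative is F(w) = -3*w**4*(4*log(w) - 1)/16.
Then F(3) - F(1) = (243/16 - 243*log(3)/4) - (3/16) = 15 - 243*log(3)/4.

15 - 243*log(3)/4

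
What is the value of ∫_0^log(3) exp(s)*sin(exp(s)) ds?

cos(1) - cos(3)

Let u = exp(s), so du = exp(s) ds. When s = 0, u = 1; when s = log(3), u = 3.
The integral becomes ∫ sin(u) du from 1 to 3, with antiderivative -cos(u).
Back in s: F(s) = -cos(exp(s)).
Then F(log(3)) - F(0) = (-cos(3)) - (-cos(1)) = cos(1) - cos(3).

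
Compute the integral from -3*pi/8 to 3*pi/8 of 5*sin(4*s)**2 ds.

15*pi/8

Use the identity sin^2(4*s) = (1 - cos(8*s))/2.
An antiderivative is F(s) = 5*s/2 - 5*sin(8*s)/16.
Then F(3*pi/8) - F(-3*pi/8) = (15*pi/16) - (-15*pi/16) = 15*pi/8.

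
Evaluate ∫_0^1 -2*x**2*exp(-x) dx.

-4 + 10*exp(-1)

Integrate by parts twice (u = x^2, dv = -2*exp(-x) dx).
An antiderivative is F(x) = (2*x**2 + 4*x + 4)*exp(-x).
Then F(1) - F(0) = (10*exp(-1)) - (4) = -4 + 10*exp(-1).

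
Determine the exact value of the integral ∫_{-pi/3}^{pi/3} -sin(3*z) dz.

An antiderivative is F(z) = cos(3*z)/3.
Then F(pi/3) - F(-pi/3) = (-1/3) - (-1/3) = 0.

0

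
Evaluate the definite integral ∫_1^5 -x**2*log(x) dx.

Integrate by parts once (u = ln x, dv = -x**2 dx).
An antiderivative is F(x) = -x**3*(3*log(x) - 1)/9.
Then F(5) - F(1) = (125/9 - 125*log(5)/3) - (1/9) = 124/9 - 125*log(5)/3.

124/9 - 125*log(5)/3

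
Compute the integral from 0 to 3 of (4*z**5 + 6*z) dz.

513

By the power rule, an antiderivative is F(z) = 2*z**6/3 + 3*z**2.
Then F(3) - F(0) = (513) - (0) = 513.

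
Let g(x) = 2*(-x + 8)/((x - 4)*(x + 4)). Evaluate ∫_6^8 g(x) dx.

-3*log(3) - 2*log(2) + 3*log(5)

Factor the denominator: x**2 - 16 = (x + 4)(x - 4).
Partial fractions: 2*(-x + 8)/((x - 4)*(x + 4)) = -3/(x + 4) + 1/(x - 4).
An antiderivative is F(x) = log(x - 4) - 3*log(x + 4).
Then F(8) - F(6) = (-3*log(3) - 4*log(2)) - (-3*log(5) - 2*log(2)) = -3*log(3) - 2*log(2) + 3*log(5).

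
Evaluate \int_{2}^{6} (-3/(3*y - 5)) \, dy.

An antiderivative is F(y) = -log(3*y - 5).
Then F(6) - F(2) = (-log(13)) - (0) = -log(13).

-log(13)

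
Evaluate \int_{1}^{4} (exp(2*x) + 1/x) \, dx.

An antiderivative is F(x) = exp(2*x)/2 + log(x).
Then F(4) - F(1) = (log(4) + exp(8)/2) - (exp(2)/2) = -exp(2)/2 + log(4) + exp(8)/2.

-exp(2)/2 + log(4) + exp(8)/2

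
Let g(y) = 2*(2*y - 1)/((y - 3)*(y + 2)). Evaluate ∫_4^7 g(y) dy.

log(36)

Factor the denominator: y**2 - y - 6 = (y + 2)(y - 3).
Partial fractions: 2*(2*y - 1)/((y - 3)*(y + 2)) = 2/(y + 2) + 2/(y - 3).
An antiderivative is F(y) = 2*log(y - 3) + 2*log(y + 2).
Then F(7) - F(4) = (4*log(2) + 4*log(3)) - (log(36)) = log(36).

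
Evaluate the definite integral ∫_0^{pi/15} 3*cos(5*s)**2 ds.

3*sqrt(3)/40 + pi/10

Use the identity cos^2(5*s) = (1 + cos(10*s))/2.
An antiderivative is F(s) = 3*s/2 + 3*sin(10*s)/20.
Then F(pi/15) - F(0) = (3*sqrt(3)/40 + pi/10) - (0) = 3*sqrt(3)/40 + pi/10.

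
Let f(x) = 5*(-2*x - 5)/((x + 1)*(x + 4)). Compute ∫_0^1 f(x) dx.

Factor the denominator: x**2 + 5*x + 4 = (x + 4)(x + 1).
Partial fractions: 5*(-2*x - 5)/((x + 1)*(x + 4)) = -5/(x + 4) - 5/(x + 1).
An antiderivative is F(x) = -5*log(x + 1) - 5*log(x + 4).
Then F(1) - F(0) = (-5*log(5) - 5*log(2)) - (-10*log(2)) = -5*log(5) + 5*log(2).

-5*log(5) + 5*log(2)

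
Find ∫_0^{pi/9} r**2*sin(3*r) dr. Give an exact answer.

-1/27 - pi**2/486 + sqrt(3)*pi/81

Integrate by parts twice (u = r^2, dv = sin(3*r) dr).
An antiderivative is F(r) = -r**2*cos(3*r)/3 + 2*r*sin(3*r)/9 + 2*cos(3*r)/27.
Then F(pi/9) - F(0) = (-pi**2/486 + 1/27 + sqrt(3)*pi/81) - (2/27) = -1/27 - pi**2/486 + sqrt(3)*pi/81.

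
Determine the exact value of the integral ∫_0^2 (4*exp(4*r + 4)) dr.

-exp(4) + exp(12)

Let u = 4*r + 4, so du = 4 dr. When r = 0, u = 4; when r = 2, u = 12.
The integral becomes ∫ exp(u) du from 4 to 12, with antiderivative exp(u).
Back in r: F(r) = exp(4*r + 4).
Then F(2) - F(0) = (exp(12)) - (exp(4)) = -exp(4) + exp(12).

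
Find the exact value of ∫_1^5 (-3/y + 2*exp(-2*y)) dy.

-3*log(5) - exp(-10) + exp(-2)

An antiderivative is F(y) = -3*log(y) - exp(-2*y).
Then F(5) - F(1) = (-3*log(5) - exp(-10)) - (-exp(-2)) = -3*log(5) - exp(-10) + exp(-2).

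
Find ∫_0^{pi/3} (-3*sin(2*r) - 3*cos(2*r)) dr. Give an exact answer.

-9/4 - 3*sqrt(3)/4

An antiderivative is F(r) = -3*sin(2*r)/2 + 3*cos(2*r)/2.
Then F(pi/3) - F(0) = (-3*sqrt(3)/4 - 3/4) - (3/2) = -9/4 - 3*sqrt(3)/4.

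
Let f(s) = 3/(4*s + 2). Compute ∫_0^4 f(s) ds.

3*log(3)/2

An antiderivative is F(s) = 3*log(4*s + 2)/4.
Then F(4) - F(0) = (3*log(18)/4) - (3*log(2)/4) = 3*log(3)/2.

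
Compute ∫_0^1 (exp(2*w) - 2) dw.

An antiderivative is F(w) = exp(2*w)/2 - 2*w.
Then F(1) - F(0) = (-2 + exp(2)/2) - (1/2) = -5/2 + exp(2)/2.

-5/2 + exp(2)/2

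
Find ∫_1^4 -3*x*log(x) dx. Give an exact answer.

45/4 - 48*log(2)

Integrate by parts once (u = ln x, dv = -3*x dx).
An antiderivative is F(x) = -3*x**2*(2*log(x) - 1)/4.
Then F(4) - F(1) = (12 - 48*log(2)) - (3/4) = 45/4 - 48*log(2).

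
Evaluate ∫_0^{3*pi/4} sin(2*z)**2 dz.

3*pi/8

Use the identity sin^2(2*z) = (1 - cos(4*z))/2.
An antiderivative is F(z) = z/2 - sin(4*z)/8.
Then F(3*pi/4) - F(0) = (3*pi/8) - (0) = 3*pi/8.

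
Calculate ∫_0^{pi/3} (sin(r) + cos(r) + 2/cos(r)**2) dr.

1/2 + 5*sqrt(3)/2

An antiderivative is F(r) = sin(r) - cos(r) + 2*tan(r).
Then F(pi/3) - F(0) = (-1/2 + 5*sqrt(3)/2) - (-1) = 1/2 + 5*sqrt(3)/2.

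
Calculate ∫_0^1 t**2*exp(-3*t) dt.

2/27 - 17*exp(-3)/27

Integrate by parts twice (u = t^2, dv = exp(-3*t) dt).
An antiderivative is F(t) = (-9*t**2 - 6*t - 2)*exp(-3*t)/27.
Then F(1) - F(0) = (-17*exp(-3)/27) - (-2/27) = 2/27 - 17*exp(-3)/27.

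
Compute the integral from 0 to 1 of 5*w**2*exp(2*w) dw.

Integrate by parts twice (u = w^2, dv = 5*exp(2*w) dw).
An antiderivative is F(w) = (10*w**2 - 10*w + 5)*exp(2*w)/4.
Then F(1) - F(0) = (5*exp(2)/4) - (5/4) = -5/4 + 5*exp(2)/4.

-5/4 + 5*exp(2)/4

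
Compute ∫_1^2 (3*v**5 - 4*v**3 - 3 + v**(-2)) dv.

By the power rule, an antiderivative is F(v) = v**6/2 - v**4 - 3*v - 1/v.
Then F(2) - F(1) = (19/2) - (-9/2) = 14.

14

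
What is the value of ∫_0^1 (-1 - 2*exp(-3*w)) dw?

-5/3 + 2*exp(-3)/3

An antiderivative is F(w) = -w + 2*exp(-3*w)/3.
Then F(1) - F(0) = (-1 + 2*exp(-3)/3) - (2/3) = -5/3 + 2*exp(-3)/3.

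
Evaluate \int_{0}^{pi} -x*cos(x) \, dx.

Integrate by parts once (u = x, dv = -cos(x) dx).
An antiderivative is F(x) = -x*sin(x) - cos(x).
Then F(pi) - F(0) = (1) - (-1) = 2.

2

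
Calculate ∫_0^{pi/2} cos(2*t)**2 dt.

pi/4

Use the identity cos^2(2*t) = (1 + cos(4*t))/2.
An antiderivative is F(t) = t/2 + sin(4*t)/8.
Then F(pi/2) - F(0) = (pi/4) - (0) = pi/4.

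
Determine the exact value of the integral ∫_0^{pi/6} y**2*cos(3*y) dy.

-2/27 + pi**2/108

Integrate by parts twice (u = y^2, dv = cos(3*y) dy).
An antiderivative is F(y) = y**2*sin(3*y)/3 + 2*y*cos(3*y)/9 - 2*sin(3*y)/27.
Then F(pi/6) - F(0) = (-2/27 + pi**2/108) - (0) = -2/27 + pi**2/108.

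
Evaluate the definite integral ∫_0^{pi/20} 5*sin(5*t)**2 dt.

-1/4 + pi/8

Use the identity sin^2(5*t) = (1 - cos(10*t))/2.
An antiderivative is F(t) = 5*t/2 - sin(10*t)/4.
Then F(pi/20) - F(0) = (-1/4 + pi/8) - (0) = -1/4 + pi/8.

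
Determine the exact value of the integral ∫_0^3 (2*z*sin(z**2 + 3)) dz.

cos(3) - cos(12)

Let u = z**2 + 3, so du = 2*z dz. When z = 0, u = 3; when z = 3, u = 12.
The integral becomes ∫ sin(u) du from 3 to 12, with antiderivative -cos(u).
Back in z: F(z) = -cos(z**2 + 3).
Then F(3) - F(0) = (-cos(12)) - (-cos(3)) = cos(3) - cos(12).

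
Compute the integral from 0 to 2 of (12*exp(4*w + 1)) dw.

-3*exp(1)*(1 - exp(8))

Let u = 4*w + 1, so du = 4 dw. When w = 0, u = 1; when w = 2, u = 9.
The integral becomes 3·∫ exp(u) du from 1 to 9, with antiderivative 3*exp(u).
Back in w: F(w) = 3*exp(4*w + 1).
Then F(2) - F(0) = (3*exp(9)) - (3*exp(1)) = -3*exp(1)*(1 - exp(8)).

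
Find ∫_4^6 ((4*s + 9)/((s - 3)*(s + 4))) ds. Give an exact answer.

Factor the denominator: s**2 + s - 12 = (s + 4)(s - 3).
Partial fractions: (4*s + 9)/((s - 3)*(s + 4)) = 1/(s + 4) + 3/(s - 3).
An antiderivative is F(s) = 3*log(s - 3) + log(s + 4).
Then F(6) - F(4) = (log(2) + log(5) + 3*log(3)) - (log(8)) = -2*log(2) + log(5) + 3*log(3).

-2*log(2) + log(5) + 3*log(3)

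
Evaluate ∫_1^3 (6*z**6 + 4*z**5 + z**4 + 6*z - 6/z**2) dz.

By the power rule, an antiderivative is F(z) = 6*z**7/7 + 2*z**6/3 + z**5/5 + 3*z**2 + 6/z.
Then F(3) - F(1) = (85336/35) - (1126/105) = 254882/105.

254882/105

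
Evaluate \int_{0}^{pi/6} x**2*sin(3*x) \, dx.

Integrate by parts twice (u = x^2, dv = sin(3*x) dx).
An antiderivative is F(x) = -x**2*cos(3*x)/3 + 2*x*sin(3*x)/9 + 2*cos(3*x)/27.
Then F(pi/6) - F(0) = (pi/27) - (2/27) = -2/27 + pi/27.

-2/27 + pi/27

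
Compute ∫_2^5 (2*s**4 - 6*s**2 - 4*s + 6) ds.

4896/5

By the power rule, an antiderivative is F(s) = 2*s**5/5 - 2*s**3 - 2*s**2 + 6*s.
Then F(5) - F(2) = (980) - (4/5) = 4896/5.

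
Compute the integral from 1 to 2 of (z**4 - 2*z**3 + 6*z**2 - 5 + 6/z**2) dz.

By the power rule, an antiderivative is F(z) = z**5/5 - z**4/2 + 2*z**3 - 5*z - 6/z.
Then F(2) - F(1) = (7/5) - (-93/10) = 107/10.

107/10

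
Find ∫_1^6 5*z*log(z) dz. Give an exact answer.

-175/4 + 90*log(2) + 90*log(3)

Integrate by parts once (u = ln z, dv = 5*z dz).
An antiderivative is F(z) = 5*z**2*(2*log(z) - 1)/4.
Then F(6) - F(1) = (-45 + 90*log(2) + 90*log(3)) - (-5/4) = -175/4 + 90*log(2) + 90*log(3).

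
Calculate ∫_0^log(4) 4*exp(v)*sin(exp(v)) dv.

Let u = exp(v), so du = exp(v) dv. When v = 0, u = 1; when v = log(4), u = 4.
The integral becomes 4·∫ sin(u) du from 1 to 4, with antiderivative -4*cos(u).
Back in v: F(v) = -4*cos(exp(v)).
Then F(log(4)) - F(0) = (-4*cos(4)) - (-4*cos(1)) = 4*cos(1) - 4*cos(4).

4*cos(1) - 4*cos(4)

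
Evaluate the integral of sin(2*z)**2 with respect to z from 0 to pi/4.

Use the identity sin^2(2*z) = (1 - cos(4*z))/2.
An antiderivative is F(z) = z/2 - sin(4*z)/8.
Then F(pi/4) - F(0) = (pi/8) - (0) = pi/8.

pi/8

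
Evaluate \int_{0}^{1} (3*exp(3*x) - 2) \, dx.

-3 + exp(3)

An antiderivative is F(x) = exp(3*x) - 2*x.
Then F(1) - F(0) = (-2 + exp(3)) - (1) = -3 + exp(3).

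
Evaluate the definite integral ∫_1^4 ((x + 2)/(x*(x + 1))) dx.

log(32/5)

Factor the denominator: x**2 + x = (x + 1)x.
Partial fractions: (x + 2)/(x*(x + 1)) = -1/(x + 1) + 2/x.
An antiderivative is F(x) = 2*log(x) - log(x + 1).
Then F(4) - F(1) = (log(16/5)) - (-log(2)) = log(32/5).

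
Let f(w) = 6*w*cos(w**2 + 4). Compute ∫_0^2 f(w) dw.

Let u = w**2 + 4, so du = 2*w dw. When w = 0, u = 4; when w = 2, u = 8.
The integral becomes 3·∫ cos(u) du from 4 to 8, with antiderivative 3*sin(u).
Back in w: F(w) = 3*sin(w**2 + 4).
Then F(2) - F(0) = (3*sin(8)) - (3*sin(4)) = -3*sin(4) + 3*sin(8).

-3*sin(4) + 3*sin(8)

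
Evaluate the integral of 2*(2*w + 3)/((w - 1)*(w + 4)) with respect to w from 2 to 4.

Factor the denominator: w**2 + 3*w - 4 = (w + 4)(w - 1).
Partial fractions: 2*(2*w + 3)/((w - 1)*(w + 4)) = 2/(w + 4) + 2/(w - 1).
An antiderivative is F(w) = 2*log(w - 1) + 2*log(w + 4).
Then F(4) - F(2) = (2*log(3) + 6*log(2)) - (log(36)) = log(16).

log(16)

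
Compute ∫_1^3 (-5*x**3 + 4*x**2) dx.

By the power rule, an antiderivative is F(x) = -5*x**4/4 + 4*x**3/3.
Then F(3) - F(1) = (-261/4) - (1/12) = -196/3.

-196/3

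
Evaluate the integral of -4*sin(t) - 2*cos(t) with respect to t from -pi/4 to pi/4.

An antiderivative is F(t) = -2*sin(t) + 4*cos(t).
Then F(pi/4) - F(-pi/4) = (sqrt(2)) - (3*sqrt(2)) = -2*sqrt(2).

-2*sqrt(2)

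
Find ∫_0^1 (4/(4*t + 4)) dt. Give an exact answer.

An antiderivative is F(t) = log(4*t + 4).
Then F(1) - F(0) = (log(8)) - (log(4)) = log(2).

log(2)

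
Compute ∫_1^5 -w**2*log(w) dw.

124/9 - 125*log(5)/3

Integrate by parts once (u = ln w, dv = -w**2 dw).
An antiderivative is F(w) = -w**3*(3*log(w) - 1)/9.
Then F(5) - F(1) = (125/9 - 125*log(5)/3) - (1/9) = 124/9 - 125*log(5)/3.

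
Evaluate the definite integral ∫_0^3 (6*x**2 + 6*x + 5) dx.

By the power rule, an antiderivative is F(x) = 2*x**3 + 3*x**2 + 5*x.
Then F(3) - F(0) = (96) - (0) = 96.

96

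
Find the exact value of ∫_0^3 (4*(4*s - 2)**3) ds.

Let u = 4*s - 2, so du = 4 ds. When s = 0, u = -2; when s = 3, u = 10.
The integral becomes ∫ u**3 du from -2 to 10, with antiderivative u**4/4.
Back in s: F(s) = (4*s - 2)**4/4.
Then F(3) - F(0) = (2500) - (4) = 2496.

2496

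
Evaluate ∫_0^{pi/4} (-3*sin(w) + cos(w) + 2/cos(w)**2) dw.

-1 + 2*sqrt(2)

An antiderivative is F(w) = sin(w) + 3*cos(w) + 2*tan(w).
Then F(pi/4) - F(0) = (2 + 2*sqrt(2)) - (3) = -1 + 2*sqrt(2).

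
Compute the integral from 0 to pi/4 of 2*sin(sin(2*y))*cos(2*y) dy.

1 - cos(1)

Let u = sin(2*y), so du = 2*cos(2*y) dy. When y = 0, u = 0; when y = pi/4, u = 1.
The integral becomes ∫ sin(u) du from 0 to 1, with antiderivative -cos(u).
Back in y: F(y) = -cos(sin(2*y)).
Then F(pi/4) - F(0) = (-cos(1)) - (-1) = 1 - cos(1).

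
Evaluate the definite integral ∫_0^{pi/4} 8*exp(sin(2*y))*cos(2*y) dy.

Let u = sin(2*y), so du = 2*cos(2*y) dy. When y = 0, u = 0; when y = pi/4, u = 1.
The integral becomes 4·∫ exp(u) du from 0 to 1, with antiderivative 4*exp(u).
Back in y: F(y) = 4*exp(sin(2*y)).
Then F(pi/4) - F(0) = (4*E) - (4) = -4 + 4*E.

-4 + 4*E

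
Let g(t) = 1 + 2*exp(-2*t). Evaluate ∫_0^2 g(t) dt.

An antiderivative is F(t) = t - exp(-2*t).
Then F(2) - F(0) = (2 - exp(-4)) - (-1) = 3 - exp(-4).

3 - exp(-4)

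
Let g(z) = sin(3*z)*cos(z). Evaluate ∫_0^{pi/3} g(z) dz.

9/16

Use the identity sin(3*z)cos(z) = [sin(4*z) + sin(2*z)]/2.
An antiderivative is F(z) = -cos(2*z)/4 - cos(4*z)/8.
Then F(pi/3) - F(0) = (3/16) - (-3/8) = 9/16.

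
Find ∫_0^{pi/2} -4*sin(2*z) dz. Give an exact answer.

-4

An antiderivative is F(z) = 2*cos(2*z).
Then F(pi/2) - F(0) = (-2) - (2) = -4.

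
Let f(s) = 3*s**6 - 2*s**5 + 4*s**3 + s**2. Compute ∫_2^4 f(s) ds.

By the power rule, an antiderivative is F(s) = 3*s**7/7 - s**6/3 + s**4 + s**3/3.
Then F(4) - F(2) = (41536/7) - (1096/21) = 123512/21.

123512/21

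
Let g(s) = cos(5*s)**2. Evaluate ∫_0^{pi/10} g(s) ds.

pi/20

Use the identity cos^2(5*s) = (1 + cos(10*s))/2.
An antiderivative is F(s) = s/2 + sin(10*s)/20.
Then F(pi/10) - F(0) = (pi/20) - (0) = pi/20.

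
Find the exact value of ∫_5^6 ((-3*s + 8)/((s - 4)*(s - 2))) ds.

log(3/16)

Factor the denominator: s**2 - 6*s + 8 = (s - 2)(s - 4).
Partial fractions: (-3*s + 8)/((s - 4)*(s - 2)) = -1/(s - 2) - 2/(s - 4).
An antiderivative is F(s) = -2*log(s - 4) - log(s - 2).
Then F(6) - F(5) = (-log(16)) - (-log(3)) = log(3/16).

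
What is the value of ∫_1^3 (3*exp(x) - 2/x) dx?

-3*exp(1) - log(9) + 3*exp(3)

An antiderivative is F(x) = 3*exp(x) - 2*log(x).
Then F(3) - F(1) = (-log(9) + 3*exp(3)) - (3*exp(1)) = -3*exp(1) - log(9) + 3*exp(3).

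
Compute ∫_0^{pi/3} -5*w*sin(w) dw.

Integrate by parts once (u = w, dv = -5*sin(w) dw).
An antiderivative is F(w) = 5*w*cos(w) - 5*sin(w).
Then F(pi/3) - F(0) = (-5*sqrt(3)/2 + 5*pi/6) - (0) = -5*sqrt(3)/2 + 5*pi/6.

-5*sqrt(3)/2 + 5*pi/6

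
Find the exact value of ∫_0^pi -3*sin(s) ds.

-6

An antiderivative is F(s) = 3*cos(s).
Then F(pi) - F(0) = (-3) - (3) = -6.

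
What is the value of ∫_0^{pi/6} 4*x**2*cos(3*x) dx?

-8/27 + pi**2/27

Integrate by parts twice (u = x^2, dv = 4*cos(3*x) dx).
An antiderivative is F(x) = 4*x**2*sin(3*x)/3 + 8*x*cos(3*x)/9 - 8*sin(3*x)/27.
Then F(pi/6) - F(0) = (-8/27 + pi**2/27) - (0) = -8/27 + pi**2/27.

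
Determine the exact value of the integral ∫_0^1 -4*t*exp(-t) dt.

-4 + 8*exp(-1)

Integrate by parts once (u = t, dv = -4*exp(-t) dt).
An antiderivative is F(t) = (4*t + 4)*exp(-t).
Then F(1) - F(0) = (8*exp(-1)) - (4) = -4 + 8*exp(-1).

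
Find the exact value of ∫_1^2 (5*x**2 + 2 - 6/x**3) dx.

137/12

By the power rule, an antiderivative is F(x) = 5*x**3/3 + 2*x + 3/x**2.
Then F(2) - F(1) = (217/12) - (20/3) = 137/12.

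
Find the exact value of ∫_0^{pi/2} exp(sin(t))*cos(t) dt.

Let u = sin(t), so du = cos(t) dt. When t = 0, u = 0; when t = pi/2, u = 1.
The integral becomes ∫ exp(u) du from 0 to 1, with antiderivative exp(u).
Back in t: F(t) = exp(sin(t)).
Then F(pi/2) - F(0) = (E) - (1) = -1 + E.

-1 + E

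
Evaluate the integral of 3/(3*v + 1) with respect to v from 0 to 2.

Let u = 3*v + 1, so du = 3 dv. When v = 0, u = 1; when v = 2, u = 7.
The integral becomes ∫ 1/u du from 1 to 7, with antiderivative log(u).
Back in v: F(v) = log(3*v + 1).
Then F(2) - F(0) = (log(7)) - (0) = log(7).

log(7)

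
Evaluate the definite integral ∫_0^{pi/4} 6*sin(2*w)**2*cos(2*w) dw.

Let u = sin(2*w), so du = 2*cos(2*w) dw. When w = 0, u = 0; when w = pi/4, u = 1.
The integral becomes 3·∫ u**2 du from 0 to 1, with antiderivative u**3.
Back in w: F(w) = sin(2*w)**3.
Then F(pi/4) - F(0) = (1) - (0) = 1.

1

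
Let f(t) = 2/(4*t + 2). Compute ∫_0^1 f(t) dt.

log(3)/2

An antiderivative is F(t) = log(4*t + 2)/2.
Then F(1) - F(0) = (log(6)/2) - (log(2)/2) = log(3)/2.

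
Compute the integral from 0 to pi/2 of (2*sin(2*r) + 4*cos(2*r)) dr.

An antiderivative is F(r) = 2*sin(2*r) - cos(2*r).
Then F(pi/2) - F(0) = (1) - (-1) = 2.

2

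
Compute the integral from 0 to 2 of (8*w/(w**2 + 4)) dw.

log(16)

Let u = w**2 + 4, so du = 2*w dw. When w = 0, u = 4; when w = 2, u = 8.
The integral becomes 4·∫ 1/u du from 4 to 8, with antiderivative 4*log(u).
Back in w: F(w) = 4*log(w**2 + 4).
Then F(2) - F(0) = (12*log(2)) - (8*log(2)) = log(16).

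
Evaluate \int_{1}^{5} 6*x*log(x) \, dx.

-36 + 75*log(5)

Integrate by parts once (u = ln x, dv = 6*x dx).
An antiderivative is F(x) = 3*x**2*(2*log(x) - 1)/2.
Then F(5) - F(1) = (-75/2 + 75*log(5)) - (-3/2) = -36 + 75*log(5).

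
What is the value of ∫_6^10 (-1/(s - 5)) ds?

-log(5)

An antiderivative is F(s) = -log(s - 5).
Then F(10) - F(6) = (-log(5)) - (0) = -log(5).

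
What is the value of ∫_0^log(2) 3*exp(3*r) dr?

7

Let u = exp(r), so du = exp(r) dr. When r = 0, u = 1; when r = log(2), u = 2.
The integral becomes 3·∫ u**2 du from 1 to 2, with antiderivative u**3.
Back in r: F(r) = exp(3*r).
Then F(log(2)) - F(0) = (8) - (1) = 7.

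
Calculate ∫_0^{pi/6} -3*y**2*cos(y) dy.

Integrate by parts twice (u = y^2, dv = -3*cos(y) dy).
An antiderivative is F(y) = -3*y**2*sin(y) - 6*y*cos(y) + 6*sin(y).
Then F(pi/6) - F(0) = (-sqrt(3)*pi/2 - pi**2/24 + 3) - (0) = -sqrt(3)*pi/2 - pi**2/24 + 3.

-sqrt(3)*pi/2 - pi**2/24 + 3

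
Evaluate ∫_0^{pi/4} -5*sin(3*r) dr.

-5/3 - 5*sqrt(2)/6

An antiderivative is F(r) = 5*cos(3*r)/3.
Then F(pi/4) - F(0) = (-5*sqrt(2)/6) - (5/3) = -5/3 - 5*sqrt(2)/6.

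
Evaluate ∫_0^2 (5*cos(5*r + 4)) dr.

Let u = 5*r + 4, so du = 5 dr. When r = 0, u = 4; when r = 2, u = 14.
The integral becomes ∫ cos(u) du from 4 to 14, with antiderivative sin(u).
Back in r: F(r) = sin(5*r + 4).
Then F(2) - F(0) = (sin(14)) - (sin(4)) = -sin(4) + sin(14).

-sin(4) + sin(14)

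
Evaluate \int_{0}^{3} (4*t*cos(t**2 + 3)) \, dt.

Let u = t**2 + 3, so du = 2*t dt. When t = 0, u = 3; when t = 3, u = 12.
The integral becomes 2·∫ cos(u) du from 3 to 12, with antiderivative 2*sin(u).
Back in t: F(t) = 2*sin(t**2 + 3).
Then F(3) - F(0) = (2*sin(12)) - (2*sin(3)) = 2*sin(12) - 2*sin(3).

2*sin(12) - 2*sin(3)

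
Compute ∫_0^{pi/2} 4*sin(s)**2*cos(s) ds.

Let u = sin(s), so du = cos(s) ds. When s = 0, u = 0; when s = pi/2, u = 1.
The integral becomes 4·∫ u**2 du from 0 to 1, with antiderivative 4*u**3/3.
Back in s: F(s) = 4*sin(s)**3/3.
Then F(pi/2) - F(0) = (4/3) - (0) = 4/3.

4/3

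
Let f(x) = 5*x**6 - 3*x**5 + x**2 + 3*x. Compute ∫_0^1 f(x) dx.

43/21

By the power rule, an antiderivative is F(x) = 5*x**7/7 - x**6/2 + x**3/3 + 3*x**2/2.
Then F(1) - F(0) = (43/21) - (0) = 43/21.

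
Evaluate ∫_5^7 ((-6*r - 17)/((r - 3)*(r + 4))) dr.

-5*log(2) - log(11) + 2*log(3)

Factor the denominator: r**2 + r - 12 = (r + 4)(r - 3).
Partial fractions: (-6*r - 17)/((r - 3)*(r + 4)) = -1/(r + 4) - 5/(r - 3).
An antiderivative is F(r) = -5*log(r - 3) - log(r + 4).
Then F(7) - F(5) = (-10*log(2) - log(11)) - (-5*log(2) - 2*log(3)) = -5*log(2) - log(11) + 2*log(3).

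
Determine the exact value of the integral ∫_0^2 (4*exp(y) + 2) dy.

An antiderivative is F(y) = 2*y + 4*exp(y).
Then F(2) - F(0) = (4 + 4*exp(2)) - (4) = 4*exp(2).

4*exp(2)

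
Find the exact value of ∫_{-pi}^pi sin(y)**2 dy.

pi

Use the identity sin^2(y) = (1 - cos(2*y))/2.
An antiderivative is F(y) = y/2 - sin(2*y)/4.
Then F(pi) - F(-pi) = (pi/2) - (-pi/2) = pi.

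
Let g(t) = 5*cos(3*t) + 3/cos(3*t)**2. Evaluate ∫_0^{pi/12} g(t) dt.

An antiderivative is F(t) = 5*sin(3*t)/3 + tan(3*t).
Then F(pi/12) - F(0) = (1 + 5*sqrt(2)/6) - (0) = 1 + 5*sqrt(2)/6.

1 + 5*sqrt(2)/6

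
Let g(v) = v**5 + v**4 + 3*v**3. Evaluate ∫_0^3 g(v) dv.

4617/20

By the power rule, an antiderivative is F(v) = v**6/6 + v**5/5 + 3*v**4/4.
Then F(3) - F(0) = (4617/20) - (0) = 4617/20.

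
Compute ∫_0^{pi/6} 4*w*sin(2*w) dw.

Integrate by parts once (u = w, dv = 4*sin(2*w) dw).
An antiderivative is F(w) = -2*w*cos(2*w) + sin(2*w).
Then F(pi/6) - F(0) = (-pi/6 + sqrt(3)/2) - (0) = -pi/6 + sqrt(3)/2.

-pi/6 + sqrt(3)/2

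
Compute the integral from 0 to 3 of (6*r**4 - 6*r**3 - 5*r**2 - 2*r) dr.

1161/10

By the power rule, an antiderivative is F(r) = 6*r**5/5 - 3*r**4/2 - 5*r**3/3 - r**2.
Then F(3) - F(0) = (1161/10) - (0) = 1161/10.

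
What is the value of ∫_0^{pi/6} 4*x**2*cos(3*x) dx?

Integrate by parts twice (u = x^2, dv = 4*cos(3*x) dx).
An antiderivative is F(x) = 4*x**2*sin(3*x)/3 + 8*x*cos(3*x)/9 - 8*sin(3*x)/27.
Then F(pi/6) - F(0) = (-8/27 + pi**2/27) - (0) = -8/27 + pi**2/27.

-8/27 + pi**2/27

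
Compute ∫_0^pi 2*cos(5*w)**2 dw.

pi

Use the identity cos^2(5*w) = (1 + cos(10*w))/2.
An antiderivative is F(w) = w + sin(10*w)/10.
Then F(pi) - F(0) = (pi) - (0) = pi.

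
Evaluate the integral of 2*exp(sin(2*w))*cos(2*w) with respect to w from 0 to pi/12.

-1 + exp(1/2)

Let u = sin(2*w), so du = 2*cos(2*w) dw. When w = 0, u = 0; when w = pi/12, u = 1/2.
The integral becomes ∫ exp(u) du from 0 to 1/2, with antiderivative exp(u).
Back in w: F(w) = exp(sin(2*w)).
Then F(pi/12) - F(0) = (exp(1/2)) - (1) = -1 + exp(1/2).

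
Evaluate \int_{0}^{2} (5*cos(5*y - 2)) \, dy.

Let u = 5*y - 2, so du = 5 dy. When y = 0, u = -2; when y = 2, u = 8.
The integral becomes ∫ cos(u) du from -2 to 8, with antiderivative sin(u).
Back in y: F(y) = sin(5*y - 2).
Then F(2) - F(0) = (sin(8)) - (-sin(2)) = sin(2) + sin(8).

sin(2) + sin(8)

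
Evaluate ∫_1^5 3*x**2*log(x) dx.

Integrate by parts once (u = ln x, dv = 3*x**2 dx).
An antiderivative is F(x) = x**3*(3*log(x) - 1)/3.
Then F(5) - F(1) = (-125/3 + 125*log(5)) - (-1/3) = -124/3 + 125*log(5).

-124/3 + 125*log(5)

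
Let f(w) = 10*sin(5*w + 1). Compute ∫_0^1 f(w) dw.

-2*cos(6) + 2*cos(1)

Let u = 5*w + 1, so du = 5 dw. When w = 0, u = 1; when w = 1, u = 6.
The integral becomes 2·∫ sin(u) du from 1 to 6, with antiderivative -2*cos(u).
Back in w: F(w) = -2*cos(5*w + 1).
Then F(1) - F(0) = (-2*cos(6)) - (-2*cos(1)) = -2*cos(6) + 2*cos(1).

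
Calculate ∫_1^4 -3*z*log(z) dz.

Integrate by parts once (u = ln z, dv = -3*z dz).
An antiderivative is F(z) = -3*z**2*(2*log(z) - 1)/4.
Then F(4) - F(1) = (12 - 48*log(2)) - (3/4) = 45/4 - 48*log(2).

45/4 - 48*log(2)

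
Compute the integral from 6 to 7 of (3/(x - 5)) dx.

log(8)

An antiderivative is F(x) = 3*log(x - 5).
Then F(7) - F(6) = (log(8)) - (0) = log(8).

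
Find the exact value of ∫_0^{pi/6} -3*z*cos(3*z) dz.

Integrate by parts once (u = z, dv = -3*cos(3*z) dz).
An antiderivative is F(z) = -z*sin(3*z) - cos(3*z)/3.
Then F(pi/6) - F(0) = (-pi/6) - (-1/3) = 1/3 - pi/6.

1/3 - pi/6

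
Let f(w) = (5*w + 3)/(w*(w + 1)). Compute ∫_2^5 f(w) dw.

Factor the denominator: w**2 + w = (w + 1)w.
Partial fractions: (5*w + 3)/(w*(w + 1)) = 2/(w + 1) + 3/w.
An antiderivative is F(w) = 3*log(w) + 2*log(w + 1).
Then F(5) - F(2) = (2*log(2) + 2*log(3) + 3*log(5)) - (log(72)) = -log(2) + 3*log(5).

-log(2) + 3*log(5)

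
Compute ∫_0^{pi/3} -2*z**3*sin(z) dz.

Integrate by parts 3 times (u = z^3, dv = -2*sin(z) dz).
An antiderivative is F(z) = 2*z**3*cos(z) - 6*z**2*sin(z) - 12*z*cos(z) + 12*sin(z).
Then F(pi/3) - F(0) = (-2*pi - sqrt(3)*pi**2/3 + pi**3/27 + 6*sqrt(3)) - (0) = -2*pi - sqrt(3)*pi**2/3 + pi**3/27 + 6*sqrt(3).

-2*pi - sqrt(3)*pi**2/3 + pi**3/27 + 6*sqrt(3)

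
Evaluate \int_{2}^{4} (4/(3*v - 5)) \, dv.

4*log(7)/3

An antiderivative is F(v) = 4*log(3*v - 5)/3.
Then F(4) - F(2) = (4*log(7)/3) - (0) = 4*log(7)/3.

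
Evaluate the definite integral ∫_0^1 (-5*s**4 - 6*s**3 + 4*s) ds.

-1/2

By the power rule, an antiderivative is F(s) = -s**5 - 3*s**4/2 + 2*s**2.
Then F(1) - F(0) = (-1/2) - (0) = -1/2.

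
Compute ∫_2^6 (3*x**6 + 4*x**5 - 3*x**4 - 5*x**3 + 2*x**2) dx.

By the power rule, an antiderivative is F(x) = 3*x**7/7 + 2*x**6/3 - 3*x**5/5 - 5*x**4/4 + 2*x**3/3.
Then F(6) - F(2) = (5072724/35) - (2228/35) = 5070496/35.

5070496/35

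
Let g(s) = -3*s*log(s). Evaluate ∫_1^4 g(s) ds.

45/4 - 48*log(2)

Integrate by parts once (u = ln s, dv = -3*s ds).
An antiderivative is F(s) = -3*s**2*(2*log(s) - 1)/4.
Then F(4) - F(1) = (12 - 48*log(2)) - (3/4) = 45/4 - 48*log(2).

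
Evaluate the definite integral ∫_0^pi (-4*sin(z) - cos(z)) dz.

An antiderivative is F(z) = -sin(z) + 4*cos(z).
Then F(pi) - F(0) = (-4) - (4) = -8.

-8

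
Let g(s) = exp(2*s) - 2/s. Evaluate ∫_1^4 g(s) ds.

-exp(2)/2 - log(16) + exp(8)/2

An antiderivative is F(s) = exp(2*s)/2 - 2*log(s).
Then F(4) - F(1) = (-log(16) + exp(8)/2) - (exp(2)/2) = -exp(2)/2 - log(16) + exp(8)/2.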